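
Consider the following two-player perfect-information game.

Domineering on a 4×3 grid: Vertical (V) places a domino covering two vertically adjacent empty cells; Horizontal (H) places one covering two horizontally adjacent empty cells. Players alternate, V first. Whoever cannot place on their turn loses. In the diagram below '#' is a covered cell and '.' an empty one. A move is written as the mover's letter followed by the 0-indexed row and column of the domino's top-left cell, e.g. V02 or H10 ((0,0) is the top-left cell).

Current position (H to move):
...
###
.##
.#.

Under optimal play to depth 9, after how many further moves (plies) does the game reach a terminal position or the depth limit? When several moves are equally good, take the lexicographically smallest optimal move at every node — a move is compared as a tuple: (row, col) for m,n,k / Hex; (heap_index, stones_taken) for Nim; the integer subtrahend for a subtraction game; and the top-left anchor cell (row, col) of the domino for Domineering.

PV length from [.../###/.##/.#.]: 2 plies

[.../###/.##/.#.] H move#1: H00:-1/##./###/.##/.#.*, H01:-1/.##/###/.##/.#.
[##./###/.##/.#.] V move#2: V20:+1/##./###/###/##.*
[##./###/###/##.] end (terminal -1, H#3); searched .../###/.##/.#. to 9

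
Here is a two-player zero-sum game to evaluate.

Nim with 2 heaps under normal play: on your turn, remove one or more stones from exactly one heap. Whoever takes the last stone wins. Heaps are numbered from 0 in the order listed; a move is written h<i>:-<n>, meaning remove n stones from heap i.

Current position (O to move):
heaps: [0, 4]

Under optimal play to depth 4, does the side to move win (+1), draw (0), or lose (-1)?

[(0,4)] O move#1: h1:-1:-1/(0,3), h1:-2:-1/(0,2), h1:-3:-1/(0,1), h1:-4:+1/(0,0)*
[(0,0)] end (terminal -1, X#2); searched (0,4) to 4

value((0,4), O) = +1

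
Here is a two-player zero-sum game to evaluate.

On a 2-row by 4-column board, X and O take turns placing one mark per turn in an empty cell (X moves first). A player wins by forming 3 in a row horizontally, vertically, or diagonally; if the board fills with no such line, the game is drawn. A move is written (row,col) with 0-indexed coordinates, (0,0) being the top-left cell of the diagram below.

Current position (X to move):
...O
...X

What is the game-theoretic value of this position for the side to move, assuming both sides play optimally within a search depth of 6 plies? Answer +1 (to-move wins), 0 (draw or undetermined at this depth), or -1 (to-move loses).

value(...O/...X, X) = 0

ply 1, X at ...O/...X | (0,0)=+0→X..O/...X*; (0,1)=+0→.X.O/...X; (0,2)=+0→..XO/...X; (1,0)=+0→...O/X..X; (1,1)=+0→...O/.X.X; (1,2)=+0→...O/..XX
ply 2, O at X..O/...X | (0,1)=+0→XO.O/...X*; (0,2)=+0→X.OO/...X; (1,0)=+0→X..O/O..X; (1,1)=+0→X..O/.O.X; (1,2)=+0→X..O/..OX
ply 3, X at XO.O/...X | (0,2)=+0→XOXO/...X*; (1,0)=-1→XO.O/X..X; (1,1)=-1→XO.O/.X.X; (1,2)=-1→XO.O/..XX
ply 4, O at XOXO/...X | (1,0)=+0→XOXO/O..X*; (1,1)=+0→XOXO/.O.X; (1,2)=+0→XOXO/..OX
ply 5, X at XOXO/O..X | (1,1)=+0→XOXO/OX.X*; (1,2)=+0→XOXO/O.XX
ply 6, O at XOXO/OX.X | (1,2)=+0→XOXO/OXOX*
ply 7: XOXO/OXOX is terminal +0 (X); from ...O/...X depth 6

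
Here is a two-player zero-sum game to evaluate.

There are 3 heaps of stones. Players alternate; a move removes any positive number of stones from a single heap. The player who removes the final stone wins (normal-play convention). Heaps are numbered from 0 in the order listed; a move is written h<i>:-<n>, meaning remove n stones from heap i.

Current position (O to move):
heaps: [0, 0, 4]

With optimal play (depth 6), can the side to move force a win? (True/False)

O winning at [(0,0,4)]: True

ply 1, O at (0,0,4) | h2:-1=-1→(0,0,3); h2:-2=-1→(0,0,2); h2:-3=-1→(0,0,1); h2:-4=+1→(0,0,0)*
ply 2: (0,0,0) is terminal -1 (X); from (0,0,4) depth 6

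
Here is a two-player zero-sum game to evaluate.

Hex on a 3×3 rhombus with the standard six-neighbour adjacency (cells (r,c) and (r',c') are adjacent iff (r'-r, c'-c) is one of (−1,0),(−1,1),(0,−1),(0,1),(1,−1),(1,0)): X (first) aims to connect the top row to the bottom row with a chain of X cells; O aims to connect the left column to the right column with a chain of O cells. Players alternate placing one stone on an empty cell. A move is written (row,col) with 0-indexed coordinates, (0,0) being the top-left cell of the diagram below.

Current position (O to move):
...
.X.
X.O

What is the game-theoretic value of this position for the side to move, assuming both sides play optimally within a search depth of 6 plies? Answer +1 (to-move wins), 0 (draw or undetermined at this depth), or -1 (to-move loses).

value(.../.X./X.O, O) = -1

p1 O@[.../.X./X.O]: (0,0)[O../.X./X.O]-1* (0,1)[.O./.X./X.O]-1 (0,2)[..O/.X./X.O]-1 (1,0)[.../OX./X.O]-1 (1,2)[.../.XO/X.O]-1 (2,1)[.../.X./XOO]-1
p2 X@[O../.X./X.O]: (0,1)[OX./.X./X.O]+1* (0,2)[O.X/.X./X.O]+1 (1,0)[O../XX./X.O]+1 (1,2)[O../.XX/X.O]+1 (2,1)[O../.X./XXO]+1
p3 O@[OX./.X./X.O] terminal -1; root [.../.X./X.O] d6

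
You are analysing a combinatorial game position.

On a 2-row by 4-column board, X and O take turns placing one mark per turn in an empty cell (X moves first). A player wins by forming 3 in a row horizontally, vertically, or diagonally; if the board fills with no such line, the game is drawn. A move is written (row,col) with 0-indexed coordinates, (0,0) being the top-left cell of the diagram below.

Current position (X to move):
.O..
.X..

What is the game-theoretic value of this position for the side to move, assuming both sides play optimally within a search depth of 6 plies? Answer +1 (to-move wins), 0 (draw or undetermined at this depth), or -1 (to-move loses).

value(.O../.X.., X) = +1

[.O../.X..] X move#1: (0,0):+0/XO../.X.., (0,2):+0/.OX./.X.., (0,3):+0/.O.X/.X.., (1,0):+0/.O../XX.., (1,2):+1/.O../.XX.*, (1,3):+0/.O../.X.X
[.O../.XX.] O move#2: (0,0):-1/OO../.XX.*, (0,2):-1/.OO./.XX., (0,3):-1/.O.O/.XX., (1,0):-1/.O../OXX., (1,3):-1/.O../.XXO
[OO../.XX.] X move#3: (0,2):+1/OOX./.XX.*, (0,3):-1/OO.X/.XX., (1,0):+1/OO../XXX., (1,3):+1/OO../.XXX
[OOX./.XX.] O move#4: (0,3):-1/OOXO/.XX.*, (1,0):-1/OOX./OXX., (1,3):-1/OOX./.XXO
[OOXO/.XX.] X move#5: (1,0):+1/OOXO/XXX.*, (1,3):+1/OOXO/.XXX
[OOXO/XXX.] end (terminal -1, O#6); searched .O../.X.. to 6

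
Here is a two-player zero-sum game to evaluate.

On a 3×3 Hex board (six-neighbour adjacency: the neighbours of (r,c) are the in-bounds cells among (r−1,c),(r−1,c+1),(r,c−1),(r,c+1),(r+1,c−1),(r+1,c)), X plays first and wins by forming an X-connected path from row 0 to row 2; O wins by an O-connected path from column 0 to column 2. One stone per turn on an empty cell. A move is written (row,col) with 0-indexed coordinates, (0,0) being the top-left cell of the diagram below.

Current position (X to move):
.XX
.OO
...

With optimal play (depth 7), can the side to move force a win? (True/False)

ply 1, X at .XX/.OO/... | (0,0)=-1→XXX/.OO/...*; (1,0)=-1→.XX/XOO/...; (2,0)=-1→.XX/.OO/X..; (2,1)=-1→.XX/.OO/.X.; (2,2)=-1→.XX/.OO/..X
ply 2, O at XXX/.OO/... | (1,0)=+1→XXX/OOO/...*; (2,0)=+1→XXX/.OO/O..; (2,1)=+1→XXX/.OO/.O.; (2,2)=+1→XXX/.OO/..O
ply 3: XXX/OOO/... is terminal -1 (X); from .XX/.OO/... depth 7

X winning at [.XX/.OO/...]: False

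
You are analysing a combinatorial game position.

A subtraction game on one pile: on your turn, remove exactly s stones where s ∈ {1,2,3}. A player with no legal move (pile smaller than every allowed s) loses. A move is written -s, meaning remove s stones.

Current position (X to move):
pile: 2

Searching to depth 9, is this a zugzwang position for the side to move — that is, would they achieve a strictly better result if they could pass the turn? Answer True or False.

[2] X move#1: -1:-1/1, -2:+1/0*
[0] end (terminal -1, O#2); searched 2 to 9
suppose X passes — search the same position with O to move:
pass> [2] O move#1: -1:-1/1, -2:+1/0*
pass> [0] end (terminal -1, X#2); searched 2 to 9
for X: play +1, pass -1

zugzwang(2, X) = False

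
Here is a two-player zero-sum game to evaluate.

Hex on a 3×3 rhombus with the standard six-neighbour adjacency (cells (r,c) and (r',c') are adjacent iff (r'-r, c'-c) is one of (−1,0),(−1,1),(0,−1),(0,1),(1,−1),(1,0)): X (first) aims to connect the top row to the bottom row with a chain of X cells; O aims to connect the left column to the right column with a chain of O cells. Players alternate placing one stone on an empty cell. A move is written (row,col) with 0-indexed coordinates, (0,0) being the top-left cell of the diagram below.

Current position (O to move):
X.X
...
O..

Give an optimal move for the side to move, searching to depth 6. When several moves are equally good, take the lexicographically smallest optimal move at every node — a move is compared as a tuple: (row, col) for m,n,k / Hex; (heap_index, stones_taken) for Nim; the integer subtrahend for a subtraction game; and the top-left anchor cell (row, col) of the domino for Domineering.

O's best at [X.X/.../O..]: (1,2)

ply 1, O at X.X/.../O.. | (0,1)=-1→XOX/.../O..; (1,0)=-1→X.X/O../O..; (1,1)=-1→X.X/.O./O..; (1,2)=+1→X.X/..O/O..*; (2,1)=+1→X.X/.../OO.; (2,2)=-1→X.X/.../O.O
ply 2, X at X.X/..O/O.. | (0,1)=-1→XXX/..O/O..*; (1,0)=-1→X.X/X.O/O..; (1,1)=-1→X.X/.XO/O..; (2,1)=-1→X.X/..O/OX.; (2,2)=-1→X.X/..O/O.X
ply 3, O at XXX/..O/O.. | (1,0)=+1→XXX/O.O/O..*; (1,1)=+1→XXX/.OO/O..; (2,1)=+1→XXX/..O/OO.; (2,2)=+1→XXX/..O/O.O
ply 4, X at XXX/O.O/O.. | (1,1)=-1→XXX/OXO/O..*; (2,1)=-1→XXX/O.O/OX.; (2,2)=-1→XXX/O.O/O.X
ply 5, O at XXX/OXO/O.. | (2,1)=+1→XXX/OXO/OO.*; (2,2)=-1→XXX/OXO/O.O
ply 6: XXX/OXO/OO. is terminal -1 (X); from X.X/.../O.. depth 6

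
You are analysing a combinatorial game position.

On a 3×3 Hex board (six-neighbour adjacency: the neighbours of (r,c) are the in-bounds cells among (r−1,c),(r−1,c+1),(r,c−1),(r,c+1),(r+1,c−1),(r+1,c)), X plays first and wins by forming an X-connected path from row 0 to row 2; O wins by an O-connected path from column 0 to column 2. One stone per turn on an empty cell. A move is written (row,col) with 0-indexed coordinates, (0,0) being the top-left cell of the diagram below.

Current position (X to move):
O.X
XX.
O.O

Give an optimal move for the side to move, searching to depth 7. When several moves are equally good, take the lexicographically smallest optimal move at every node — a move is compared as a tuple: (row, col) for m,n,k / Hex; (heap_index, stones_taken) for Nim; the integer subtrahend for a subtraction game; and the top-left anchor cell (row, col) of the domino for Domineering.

X's best at [O.X/XX./O.O]: (2,1)

ply 1, X at O.X/XX./O.O | (0,1)=-1→OXX/XX./O.O; (1,2)=-1→O.X/XXX/O.O; (2,1)=+1→O.X/XX./OXO*
ply 2: O.X/XX./OXO is terminal -1 (O); from O.X/XX./O.O depth 7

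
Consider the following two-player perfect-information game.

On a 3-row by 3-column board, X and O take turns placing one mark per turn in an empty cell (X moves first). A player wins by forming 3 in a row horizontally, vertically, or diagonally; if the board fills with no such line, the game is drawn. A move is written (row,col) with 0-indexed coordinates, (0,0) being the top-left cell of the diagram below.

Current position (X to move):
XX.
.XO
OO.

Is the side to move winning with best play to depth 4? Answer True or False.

X winning at [XX./.XO/OO.]: True

ply 1, X at XX./.XO/OO. | (0,2)=+1→XXX/.XO/OO.*; (1,0)=-1→XX./XXO/OO.; (2,2)=+1→XX./.XO/OOX
ply 2: XXX/.XO/OO. is terminal -1 (O); from XX./.XO/OO. depth 4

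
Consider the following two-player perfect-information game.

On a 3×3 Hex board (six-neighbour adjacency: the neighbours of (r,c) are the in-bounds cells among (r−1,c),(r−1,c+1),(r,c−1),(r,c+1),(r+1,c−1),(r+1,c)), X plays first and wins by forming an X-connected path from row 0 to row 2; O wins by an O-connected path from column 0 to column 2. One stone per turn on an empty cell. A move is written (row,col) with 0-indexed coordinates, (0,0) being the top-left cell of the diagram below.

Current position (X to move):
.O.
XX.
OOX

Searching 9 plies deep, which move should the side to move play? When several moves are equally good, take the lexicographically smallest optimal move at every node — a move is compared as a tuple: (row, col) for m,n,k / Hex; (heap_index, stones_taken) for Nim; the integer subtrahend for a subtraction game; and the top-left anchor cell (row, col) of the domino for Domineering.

p1 X@[.O./XX./OOX]: (0,0)[XO./XX./OOX]-1 (0,2)[.OX/XX./OOX]-1 (1,2)[.O./XXX/OOX]+1*
p2 O@[.O./XXX/OOX]: (0,0)[OO./XXX/OOX]-1* (0,2)[.OO/XXX/OOX]-1
p3 X@[OO./XXX/OOX]: (0,2)[OOX/XXX/OOX]+1*
p4 O@[OOX/XXX/OOX] terminal -1; root [.O./XX./OOX] d9

X's best at [.O./XX./OOX]: (1,2)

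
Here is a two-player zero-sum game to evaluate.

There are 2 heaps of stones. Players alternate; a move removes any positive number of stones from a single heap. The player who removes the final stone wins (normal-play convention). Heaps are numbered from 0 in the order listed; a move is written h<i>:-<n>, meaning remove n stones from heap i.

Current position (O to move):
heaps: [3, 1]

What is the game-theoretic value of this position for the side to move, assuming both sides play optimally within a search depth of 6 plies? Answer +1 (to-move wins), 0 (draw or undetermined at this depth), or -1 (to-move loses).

ply 1, O at (3,1) | h0:-1=-1→(2,1); h0:-2=+1→(1,1)*; h0:-3=-1→(0,1); h1:-1=-1→(3,0)
ply 2, X at (1,1) | h0:-1=-1→(0,1)*; h1:-1=-1→(1,0)
ply 3, O at (0,1) | h1:-1=+1→(0,0)*
ply 4: (0,0) is terminal -1 (X); from (3,1) depth 6

value((3,1), O) = +1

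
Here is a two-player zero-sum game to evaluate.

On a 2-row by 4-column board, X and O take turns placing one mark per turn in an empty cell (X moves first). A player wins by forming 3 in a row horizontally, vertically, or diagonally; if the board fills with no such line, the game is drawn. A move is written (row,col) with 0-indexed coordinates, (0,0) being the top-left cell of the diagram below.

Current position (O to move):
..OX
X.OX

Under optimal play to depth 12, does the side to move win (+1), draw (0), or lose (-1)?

value(..OX/X.OX, O) = 0

ply 1, O at ..OX/X.OX | (0,0)=+0→O.OX/X.OX*; (0,1)=+0→.OOX/X.OX; (1,1)=+0→..OX/XOOX
ply 2, X at O.OX/X.OX | (0,1)=+0→OXOX/X.OX*; (1,1)=-1→O.OX/XXOX
ply 3, O at OXOX/X.OX | (1,1)=+0→OXOX/XOOX*
ply 4: OXOX/XOOX is terminal +0 (X); from ..OX/X.OX depth 12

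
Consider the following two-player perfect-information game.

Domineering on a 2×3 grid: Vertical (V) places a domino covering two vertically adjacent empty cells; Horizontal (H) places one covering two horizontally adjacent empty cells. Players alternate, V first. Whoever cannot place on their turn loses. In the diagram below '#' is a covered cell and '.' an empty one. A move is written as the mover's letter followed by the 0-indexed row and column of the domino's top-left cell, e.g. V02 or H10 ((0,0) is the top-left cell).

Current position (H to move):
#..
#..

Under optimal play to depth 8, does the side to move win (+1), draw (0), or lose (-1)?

value(#../#.., H) = +1

[#../#..] H move#1: H01:+1/###/#..*, H11:+1/#../###
[###/#..] end (terminal -1, V#2); searched #../#.. to 8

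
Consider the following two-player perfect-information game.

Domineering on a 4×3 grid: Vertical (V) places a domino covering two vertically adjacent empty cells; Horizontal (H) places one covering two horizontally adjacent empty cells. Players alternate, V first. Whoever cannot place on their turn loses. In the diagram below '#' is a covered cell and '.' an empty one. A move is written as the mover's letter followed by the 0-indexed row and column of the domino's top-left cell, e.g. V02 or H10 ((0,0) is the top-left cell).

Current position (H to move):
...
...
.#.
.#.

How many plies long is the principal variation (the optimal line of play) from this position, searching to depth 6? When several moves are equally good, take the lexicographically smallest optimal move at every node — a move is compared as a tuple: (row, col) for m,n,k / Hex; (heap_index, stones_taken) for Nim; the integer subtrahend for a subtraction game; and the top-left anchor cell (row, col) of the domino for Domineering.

PV length from [.../.../.#./.#.]: 4 plies

p1 H@[.../.../.#./.#.]: H00[##./.../.#./.#.]-1* H01[.##/.../.#./.#.]-1 H10[.../##./.#./.#.]-1 H11[.../.##/.#./.#.]-1
p2 V@[##./.../.#./.#.]: V02[###/..#/.#./.#.]+1* V10[##./#../##./.#.]+1 V12[##./..#/.##/.#.]+1 V20[##./.../##./##.]+1 V22[##./.../.##/.##]+1
p3 H@[###/..#/.#./.#.]: H10[###/###/.#./.#.]-1*
p4 V@[###/###/.#./.#.]: V20[###/###/##./##.]+1* V22[###/###/.##/.##]+1
p5 H@[###/###/##./##.] terminal -1; root [.../.../.#./.#.] d6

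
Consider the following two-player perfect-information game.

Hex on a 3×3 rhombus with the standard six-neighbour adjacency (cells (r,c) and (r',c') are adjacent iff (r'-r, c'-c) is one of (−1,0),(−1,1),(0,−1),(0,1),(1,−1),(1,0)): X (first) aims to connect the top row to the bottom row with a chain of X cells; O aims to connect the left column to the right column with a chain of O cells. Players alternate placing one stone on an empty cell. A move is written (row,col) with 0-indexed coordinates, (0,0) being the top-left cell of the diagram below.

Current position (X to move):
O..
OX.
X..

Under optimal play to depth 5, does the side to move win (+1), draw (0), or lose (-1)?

value(O../OX./X.., X) = +1

p1 X@[O../OX./X..]: (0,1)[OX./OX./X..]+1* (0,2)[O.X/OX./X..]+1 (1,2)[O../OXX/X..]+1 (2,1)[O../OX./XX.]+1 (2,2)[O../OX./X.X]+1
p2 O@[OX./OX./X..] terminal -1; root [O../OX./X..] d5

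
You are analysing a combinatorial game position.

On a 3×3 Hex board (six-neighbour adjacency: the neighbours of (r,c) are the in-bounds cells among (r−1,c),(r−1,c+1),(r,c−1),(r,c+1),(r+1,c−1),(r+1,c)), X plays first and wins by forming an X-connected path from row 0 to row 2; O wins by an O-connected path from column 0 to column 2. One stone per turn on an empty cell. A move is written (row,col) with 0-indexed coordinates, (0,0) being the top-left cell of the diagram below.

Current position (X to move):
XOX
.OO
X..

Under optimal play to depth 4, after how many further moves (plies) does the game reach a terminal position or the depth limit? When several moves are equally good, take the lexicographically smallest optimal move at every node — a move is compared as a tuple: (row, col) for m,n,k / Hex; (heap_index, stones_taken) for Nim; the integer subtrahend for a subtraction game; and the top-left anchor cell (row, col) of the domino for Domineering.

ply 1, X at XOX/.OO/X.. | (1,0)=+1→XOX/XOO/X..*; (2,1)=-1→XOX/.OO/XX.; (2,2)=-1→XOX/.OO/X.X
ply 2: XOX/XOO/X.. is terminal -1 (O); from XOX/.OO/X.. depth 4

PV length from [XOX/.OO/X..]: 1 ply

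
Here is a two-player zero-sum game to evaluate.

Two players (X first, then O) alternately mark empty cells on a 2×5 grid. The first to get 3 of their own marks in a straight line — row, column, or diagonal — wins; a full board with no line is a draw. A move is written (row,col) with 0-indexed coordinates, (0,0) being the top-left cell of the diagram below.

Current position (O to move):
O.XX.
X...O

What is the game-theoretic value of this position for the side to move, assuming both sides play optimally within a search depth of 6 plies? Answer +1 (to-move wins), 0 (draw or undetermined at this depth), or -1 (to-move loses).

value(O.XX./X...O, O) = -1

[O.XX./X...O] O move#1: (0,1):-1/OOXX./X...O*, (0,4):-1/O.XXO/X...O, (1,1):-1/O.XX./XO..O, (1,2):-1/O.XX./X.O.O, (1,3):-1/O.XX./X..OO
[OOXX./X...O] X move#2: (0,4):+1/OOXXX/X...O*, (1,1):+1/OOXX./XX..O, (1,2):+1/OOXX./X.X.O, (1,3):+0/OOXX./X..XO
[OOXXX/X...O] end (terminal -1, O#3); searched O.XX./X...O to 6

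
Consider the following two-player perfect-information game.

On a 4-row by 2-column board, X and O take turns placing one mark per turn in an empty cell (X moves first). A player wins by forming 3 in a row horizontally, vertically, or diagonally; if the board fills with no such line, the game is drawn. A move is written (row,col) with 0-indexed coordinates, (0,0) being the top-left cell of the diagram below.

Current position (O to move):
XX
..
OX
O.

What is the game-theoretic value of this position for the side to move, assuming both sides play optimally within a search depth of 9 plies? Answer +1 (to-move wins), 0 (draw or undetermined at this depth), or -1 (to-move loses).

[XX/../OX/O.] O move#1: (1,0):+1/XX/O./OX/O.*, (1,1):+0/XX/.O/OX/O., (3,1):-1/XX/../OX/OO
[XX/O./OX/O.] end (terminal -1, X#2); searched XX/../OX/O. to 9

value(XX/../OX/O., O) = +1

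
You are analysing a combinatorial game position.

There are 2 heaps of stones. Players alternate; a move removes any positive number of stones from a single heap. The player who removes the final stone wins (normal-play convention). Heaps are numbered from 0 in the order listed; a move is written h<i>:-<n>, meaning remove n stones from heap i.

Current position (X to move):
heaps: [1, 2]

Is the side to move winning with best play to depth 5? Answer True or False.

X winning at [(1,2)]: True

ply 1, X at (1,2) | h0:-1=-1→(0,2); h1:-1=+1→(1,1)*; h1:-2=-1→(1,0)
ply 2, O at (1,1) | h0:-1=-1→(0,1)*; h1:-1=-1→(1,0)
ply 3, X at (0,1) | h1:-1=+1→(0,0)*
ply 4: (0,0) is terminal -1 (O); from (1,2) depth 5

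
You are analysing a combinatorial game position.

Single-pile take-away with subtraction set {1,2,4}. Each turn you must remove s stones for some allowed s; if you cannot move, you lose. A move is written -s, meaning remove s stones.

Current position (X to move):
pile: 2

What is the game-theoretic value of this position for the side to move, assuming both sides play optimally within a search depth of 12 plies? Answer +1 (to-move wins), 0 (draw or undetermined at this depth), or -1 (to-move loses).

value(2, X) = +1

p1 X@[2]: -1[1]-1 -2[0]+1*
p2 O@[0] terminal -1; root [2] d12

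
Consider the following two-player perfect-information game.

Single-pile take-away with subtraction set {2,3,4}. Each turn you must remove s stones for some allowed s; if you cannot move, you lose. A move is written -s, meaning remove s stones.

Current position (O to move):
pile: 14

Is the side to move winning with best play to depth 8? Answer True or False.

ply 1, O at 14 | -2=+1→12*; -3=-1→11; -4=-1→10
ply 2, X at 12 | -2=-1→10*; -3=-1→9; -4=-1→8
ply 3, O at 10 | -2=-1→8; -3=+1→7*; -4=+1→6
ply 4, X at 7 | -2=-1→5*; -3=-1→4; -4=-1→3
ply 5, O at 5 | -2=-1→3; -3=-1→2; -4=+1→1*
ply 6: 1 is terminal -1 (X); from 14 depth 8

O winning at [14]: True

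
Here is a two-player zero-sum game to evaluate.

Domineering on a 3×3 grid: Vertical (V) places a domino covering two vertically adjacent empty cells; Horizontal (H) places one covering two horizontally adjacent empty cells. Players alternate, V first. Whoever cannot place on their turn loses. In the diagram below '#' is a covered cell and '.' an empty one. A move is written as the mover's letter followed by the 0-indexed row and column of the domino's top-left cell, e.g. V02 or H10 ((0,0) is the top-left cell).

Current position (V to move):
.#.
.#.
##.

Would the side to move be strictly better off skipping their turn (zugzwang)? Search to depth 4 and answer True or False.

zugzwang(.#./.#./##., V) = False

p1 V@[.#./.#./##.]: V00[##./##./##.]+1* V02[.##/.##/##.]+1 V12[.#./.##/###]+1
p2 H@[##./##./##.] terminal -1; root [.#./.#./##.] d4
suppose V passes — search the same position with H to move:
pass> p1 H@[.#./.#./##.] terminal -1; root [.#./.#./##.] d4
for V: play +1, pass +1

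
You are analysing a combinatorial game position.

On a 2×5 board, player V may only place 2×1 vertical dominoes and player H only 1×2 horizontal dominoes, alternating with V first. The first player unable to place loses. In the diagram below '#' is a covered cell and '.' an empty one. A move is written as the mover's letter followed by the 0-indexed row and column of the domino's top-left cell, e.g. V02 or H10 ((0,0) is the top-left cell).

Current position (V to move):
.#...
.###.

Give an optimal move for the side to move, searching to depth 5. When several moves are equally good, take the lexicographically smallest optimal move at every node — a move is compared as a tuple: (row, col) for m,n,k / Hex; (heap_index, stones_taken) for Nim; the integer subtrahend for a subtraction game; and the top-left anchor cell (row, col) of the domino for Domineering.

V's best at [.#.../.###.]: V04

p1 V@[.#.../.###.]: V00[##.../####.]-1 V04[.#..#/.####]+1*
p2 H@[.#..#/.####]: H02[.####/.####]-1*
p3 V@[.####/.####]: V00[#####/#####]+1*
p4 H@[#####/#####] terminal -1; root [.#.../.###.] d5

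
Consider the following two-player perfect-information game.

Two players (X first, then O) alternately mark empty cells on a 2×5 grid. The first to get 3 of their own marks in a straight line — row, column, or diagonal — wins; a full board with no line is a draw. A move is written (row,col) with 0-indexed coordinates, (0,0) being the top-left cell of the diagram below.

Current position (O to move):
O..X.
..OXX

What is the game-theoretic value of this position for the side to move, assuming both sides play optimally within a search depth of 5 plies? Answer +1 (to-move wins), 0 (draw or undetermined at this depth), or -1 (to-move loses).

value(O..X./..OXX, O) = 0

[O..X./..OXX] O move#1: (0,1):+0/OO.X./..OXX*, (0,2):+0/O.OX./..OXX, (0,4):+0/O..XO/..OXX, (1,0):+0/O..X./O.OXX, (1,1):+0/O..X./.OOXX
[OO.X./..OXX] X move#2: (0,2):+0/OOXX./..OXX*, (0,4):-1/OO.XX/..OXX, (1,0):-1/OO.X./X.OXX, (1,1):-1/OO.X./.XOXX
[OOXX./..OXX] O move#3: (0,4):+0/OOXXO/..OXX*, (1,0):-1/OOXX./O.OXX, (1,1):-1/OOXX./.OOXX
[OOXXO/..OXX] X move#4: (1,0):+0/OOXXO/X.OXX*, (1,1):+0/OOXXO/.XOXX
[OOXXO/X.OXX] O move#5: (1,1):+0/OOXXO/XOOXX*
[OOXXO/XOOXX] end (terminal +0, X#6); searched O..X./..OXX to 5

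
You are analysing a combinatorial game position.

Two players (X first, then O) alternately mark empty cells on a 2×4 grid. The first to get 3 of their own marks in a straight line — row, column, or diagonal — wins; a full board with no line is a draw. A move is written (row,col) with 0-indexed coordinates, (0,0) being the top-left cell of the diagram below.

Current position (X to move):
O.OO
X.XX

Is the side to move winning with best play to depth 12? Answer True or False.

[O.OO/X.XX] X move#1: (0,1):+0/OXOO/X.XX, (1,1):+1/O.OO/XXXX*
[O.OO/XXXX] end (terminal -1, O#2); searched O.OO/X.XX to 12

X winning at [O.OO/X.XX]: True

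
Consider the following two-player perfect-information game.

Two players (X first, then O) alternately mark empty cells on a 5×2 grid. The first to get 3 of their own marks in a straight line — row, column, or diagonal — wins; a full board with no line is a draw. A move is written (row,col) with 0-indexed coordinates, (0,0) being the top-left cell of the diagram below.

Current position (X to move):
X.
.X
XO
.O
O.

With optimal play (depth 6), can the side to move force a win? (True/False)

X winning at [X./.X/XO/.O/O.]: True

ply 1, X at X./.X/XO/.O/O. | (0,1)=-1→XX/.X/XO/.O/O.; (1,0)=+1→X./XX/XO/.O/O.*; (3,0)=-1→X./.X/XO/XO/O.; (4,1)=+0→X./.X/XO/.O/OX
ply 2: X./XX/XO/.O/O. is terminal -1 (O); from X./.X/XO/.O/O. depth 6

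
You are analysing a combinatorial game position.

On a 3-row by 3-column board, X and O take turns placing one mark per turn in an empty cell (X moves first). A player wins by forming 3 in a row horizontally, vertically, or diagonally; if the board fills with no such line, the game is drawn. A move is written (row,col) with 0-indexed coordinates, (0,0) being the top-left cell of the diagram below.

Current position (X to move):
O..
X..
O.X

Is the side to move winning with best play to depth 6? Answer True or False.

[O../X../O.X] X move#1: (0,1):+0/OX./X../O.X, (0,2):+0/O.X/X../O.X, (1,1):+0/O../XX./O.X, (1,2):+1/O../X.X/O.X*, (2,1):-1/O../X../OXX
[O../X.X/O.X] O move#2: (0,1):-1/OO./X.X/O.X*, (0,2):-1/O.O/X.X/O.X, (1,1):-1/O../XOX/O.X, (2,1):-1/O../X.X/OOX
[OO./X.X/O.X] X move#3: (0,2):+1/OOX/X.X/O.X*, (1,1):+1/OO./XXX/O.X, (2,1):-1/OO./X.X/OXX
[OOX/X.X/O.X] end (terminal -1, O#4); searched O../X../O.X to 6

X winning at [O../X../O.X]: True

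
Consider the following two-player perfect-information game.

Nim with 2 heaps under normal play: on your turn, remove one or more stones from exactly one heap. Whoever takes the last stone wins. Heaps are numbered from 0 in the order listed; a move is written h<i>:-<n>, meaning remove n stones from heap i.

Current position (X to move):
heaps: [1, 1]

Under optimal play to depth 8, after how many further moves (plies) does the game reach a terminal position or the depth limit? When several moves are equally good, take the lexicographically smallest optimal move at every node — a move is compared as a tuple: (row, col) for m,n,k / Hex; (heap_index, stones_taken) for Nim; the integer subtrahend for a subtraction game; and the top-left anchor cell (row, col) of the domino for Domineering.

PV length from [(1,1)]: 2 plies

ply 1, X at (1,1) | h0:-1=-1→(0,1)*; h1:-1=-1→(1,0)
ply 2, O at (0,1) | h1:-1=+1→(0,0)*
ply 3: (0,0) is terminal -1 (X); from (1,1) depth 8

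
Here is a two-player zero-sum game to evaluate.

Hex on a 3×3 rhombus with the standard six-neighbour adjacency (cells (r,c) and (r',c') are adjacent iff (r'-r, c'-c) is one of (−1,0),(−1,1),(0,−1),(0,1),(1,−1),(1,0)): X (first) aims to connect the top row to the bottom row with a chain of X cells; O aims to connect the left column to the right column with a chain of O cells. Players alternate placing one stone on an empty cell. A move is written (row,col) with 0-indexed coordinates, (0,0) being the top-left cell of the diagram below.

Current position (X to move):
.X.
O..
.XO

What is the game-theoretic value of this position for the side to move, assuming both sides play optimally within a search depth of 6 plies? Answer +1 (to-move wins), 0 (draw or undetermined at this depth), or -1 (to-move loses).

p1 X@[.X./O../.XO]: (0,0)[XX./O../.XO]-1 (0,2)[.XX/O../.XO]+1* (1,1)[.X./OX./.XO]+1 (1,2)[.X./O.X/.XO]+1 (2,0)[.X./O../XXO]-1
p2 O@[.XX/O../.XO]: (0,0)[OXX/O../.XO]-1* (1,1)[.XX/OO./.XO]-1 (1,2)[.XX/O.O/.XO]-1 (2,0)[.XX/O../OXO]-1
p3 X@[OXX/O../.XO]: (1,1)[OXX/OX./.XO]+1* (1,2)[OXX/O.X/.XO]+1 (2,0)[OXX/O../XXO]+1
p4 O@[OXX/OX./.XO] terminal -1; root [.X./O../.XO] d6

value(.X./O../.XO, X) = +1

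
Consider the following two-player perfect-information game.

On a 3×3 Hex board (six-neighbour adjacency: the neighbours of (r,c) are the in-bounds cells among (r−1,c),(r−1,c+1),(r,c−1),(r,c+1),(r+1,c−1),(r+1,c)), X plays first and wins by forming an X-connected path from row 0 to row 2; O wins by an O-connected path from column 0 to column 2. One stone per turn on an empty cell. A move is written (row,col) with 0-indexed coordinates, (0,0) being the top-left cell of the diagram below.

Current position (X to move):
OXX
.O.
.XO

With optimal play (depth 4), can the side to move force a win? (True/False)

X winning at [OXX/.O./.XO]: True

[OXX/.O./.XO] X move#1: (1,0):+1/OXX/XO./.XO*, (1,2):+1/OXX/.OX/.XO, (2,0):+1/OXX/.O./XXO
[OXX/XO./.XO] O move#2: (1,2):-1/OXX/XOO/.XO*, (2,0):-1/OXX/XO./OXO
[OXX/XOO/.XO] X move#3: (2,0):+1/OXX/XOO/XXO*
[OXX/XOO/XXO] end (terminal -1, O#4); searched OXX/.O./.XO to 4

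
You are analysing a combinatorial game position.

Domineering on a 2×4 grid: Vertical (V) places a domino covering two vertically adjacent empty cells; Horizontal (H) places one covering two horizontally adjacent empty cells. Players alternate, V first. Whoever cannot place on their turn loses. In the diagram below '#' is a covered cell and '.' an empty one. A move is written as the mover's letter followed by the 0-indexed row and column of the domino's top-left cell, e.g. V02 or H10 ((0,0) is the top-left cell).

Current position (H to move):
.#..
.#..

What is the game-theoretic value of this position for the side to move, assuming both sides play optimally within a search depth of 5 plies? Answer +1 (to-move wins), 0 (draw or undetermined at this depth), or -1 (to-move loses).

value(.#../.#.., H) = +1

ply 1, H at .#../.#.. | H02=+1→.###/.#..*; H12=+1→.#../.###
ply 2, V at .###/.#.. | V00=-1→####/##..*
ply 3, H at ####/##.. | H12=+1→####/####*
ply 4: ####/#### is terminal -1 (V); from .#../.#.. depth 5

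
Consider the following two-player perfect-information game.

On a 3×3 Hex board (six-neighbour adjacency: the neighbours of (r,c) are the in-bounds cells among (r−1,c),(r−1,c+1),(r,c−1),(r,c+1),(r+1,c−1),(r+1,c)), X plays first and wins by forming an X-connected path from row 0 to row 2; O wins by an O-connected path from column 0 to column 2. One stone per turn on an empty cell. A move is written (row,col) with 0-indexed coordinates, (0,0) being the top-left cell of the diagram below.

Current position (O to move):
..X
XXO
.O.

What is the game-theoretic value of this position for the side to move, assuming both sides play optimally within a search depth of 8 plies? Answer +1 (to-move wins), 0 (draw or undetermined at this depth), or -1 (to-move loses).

value(..X/XXO/.O., O) = +1

[..X/XXO/.O.] O move#1: (0,0):-1/O.X/XXO/.O., (0,1):-1/.OX/XXO/.O., (2,0):+1/..X/XXO/OO.*, (2,2):-1/..X/XXO/.OO
[..X/XXO/OO.] end (terminal -1, X#2); searched ..X/XXO/.O. to 8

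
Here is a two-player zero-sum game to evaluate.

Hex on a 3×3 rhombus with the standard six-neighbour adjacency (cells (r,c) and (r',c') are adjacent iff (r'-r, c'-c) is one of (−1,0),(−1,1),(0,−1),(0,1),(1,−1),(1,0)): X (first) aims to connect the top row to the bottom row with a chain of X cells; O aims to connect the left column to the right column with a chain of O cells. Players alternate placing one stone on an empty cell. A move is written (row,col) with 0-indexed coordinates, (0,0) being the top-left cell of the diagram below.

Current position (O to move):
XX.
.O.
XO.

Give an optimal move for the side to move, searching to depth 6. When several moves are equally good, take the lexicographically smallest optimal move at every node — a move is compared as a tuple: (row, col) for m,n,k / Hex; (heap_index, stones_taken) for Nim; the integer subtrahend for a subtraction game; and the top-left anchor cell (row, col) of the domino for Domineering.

O's best at [XX./.O./XO.]: (1,0)

p1 O@[XX./.O./XO.]: (0,2)[XXO/.O./XO.]-1 (1,0)[XX./OO./XO.]+1* (1,2)[XX./.OO/XO.]-1 (2,2)[XX./.O./XOO]-1
p2 X@[XX./OO./XO.]: (0,2)[XXX/OO./XO.]-1* (1,2)[XX./OOX/XO.]-1 (2,2)[XX./OO./XOX]-1
p3 O@[XXX/OO./XO.]: (1,2)[XXX/OOO/XO.]+1* (2,2)[XXX/OO./XOO]+1
p4 X@[XXX/OOO/XO.] terminal -1; root [XX./.O./XO.] d6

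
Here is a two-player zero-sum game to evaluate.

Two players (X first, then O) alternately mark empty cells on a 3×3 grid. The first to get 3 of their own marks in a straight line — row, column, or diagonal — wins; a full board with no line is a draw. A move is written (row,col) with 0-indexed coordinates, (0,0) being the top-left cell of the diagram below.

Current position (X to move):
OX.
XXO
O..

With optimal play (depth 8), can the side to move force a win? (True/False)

X winning at [OX./XXO/O..]: True

p1 X@[OX./XXO/O..]: (0,2)[OXX/XXO/O..]+0 (2,1)[OX./XXO/OX.]+1* (2,2)[OX./XXO/O.X]+0
p2 O@[OX./XXO/OX.] terminal -1; root [OX./XXO/O..] d8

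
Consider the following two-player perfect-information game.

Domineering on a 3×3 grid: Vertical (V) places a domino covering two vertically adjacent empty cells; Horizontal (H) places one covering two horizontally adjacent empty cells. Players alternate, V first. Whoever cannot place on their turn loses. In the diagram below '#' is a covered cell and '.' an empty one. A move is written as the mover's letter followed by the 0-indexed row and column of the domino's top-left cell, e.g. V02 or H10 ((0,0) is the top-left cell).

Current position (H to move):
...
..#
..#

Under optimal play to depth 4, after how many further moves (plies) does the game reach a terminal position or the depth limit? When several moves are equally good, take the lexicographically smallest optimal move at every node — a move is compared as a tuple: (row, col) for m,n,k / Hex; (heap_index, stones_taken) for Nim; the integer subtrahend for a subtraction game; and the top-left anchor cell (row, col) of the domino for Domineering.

[.../..#/..#] H move#1: H00:-1/##./..#/..#, H01:-1/.##/..#/..#, H10:+1/.../###/..#*, H20:-1/.../..#/###
[.../###/..#] end (terminal -1, V#2); searched .../..#/..# to 4

PV length from [.../..#/..#]: 1 ply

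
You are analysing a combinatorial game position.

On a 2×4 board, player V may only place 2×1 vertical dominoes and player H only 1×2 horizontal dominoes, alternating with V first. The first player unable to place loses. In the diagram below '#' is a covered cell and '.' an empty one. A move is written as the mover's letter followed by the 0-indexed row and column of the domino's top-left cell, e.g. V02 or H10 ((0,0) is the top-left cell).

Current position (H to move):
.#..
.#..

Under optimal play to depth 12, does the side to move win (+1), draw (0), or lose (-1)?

p1 H@[.#../.#..]: H02[.###/.#..]+1* H12[.#../.###]+1
p2 V@[.###/.#..]: V00[####/##..]-1*
p3 H@[####/##..]: H12[####/####]+1*
p4 V@[####/####] terminal -1; root [.#../.#..] d12

value(.#../.#.., H) = +1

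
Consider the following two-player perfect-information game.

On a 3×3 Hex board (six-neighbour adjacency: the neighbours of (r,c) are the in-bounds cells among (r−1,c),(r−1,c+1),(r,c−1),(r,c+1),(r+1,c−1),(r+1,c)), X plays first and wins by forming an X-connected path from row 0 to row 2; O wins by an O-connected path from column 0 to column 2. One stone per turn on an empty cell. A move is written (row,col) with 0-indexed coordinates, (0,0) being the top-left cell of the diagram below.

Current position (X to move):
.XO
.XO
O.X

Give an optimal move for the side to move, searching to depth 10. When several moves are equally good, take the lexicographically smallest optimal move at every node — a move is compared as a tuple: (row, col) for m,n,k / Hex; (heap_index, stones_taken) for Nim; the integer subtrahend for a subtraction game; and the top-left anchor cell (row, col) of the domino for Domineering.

X's best at [.XO/.XO/O.X]: (2,1)

ply 1, X at .XO/.XO/O.X | (0,0)=-1→XXO/.XO/O.X; (1,0)=-1→.XO/XXO/O.X; (2,1)=+1→.XO/.XO/OXX*
ply 2: .XO/.XO/OXX is terminal -1 (O); from .XO/.XO/O.X depth 10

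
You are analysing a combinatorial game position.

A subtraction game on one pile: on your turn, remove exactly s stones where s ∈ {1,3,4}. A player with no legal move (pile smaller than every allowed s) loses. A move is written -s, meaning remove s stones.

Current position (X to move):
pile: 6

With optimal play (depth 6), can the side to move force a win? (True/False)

X winning at [6]: True

ply 1, X at 6 | -1=-1→5; -3=-1→3; -4=+1→2*
ply 2, O at 2 | -1=-1→1*
ply 3, X at 1 | -1=+1→0*
ply 4: 0 is terminal -1 (O); from 6 depth 6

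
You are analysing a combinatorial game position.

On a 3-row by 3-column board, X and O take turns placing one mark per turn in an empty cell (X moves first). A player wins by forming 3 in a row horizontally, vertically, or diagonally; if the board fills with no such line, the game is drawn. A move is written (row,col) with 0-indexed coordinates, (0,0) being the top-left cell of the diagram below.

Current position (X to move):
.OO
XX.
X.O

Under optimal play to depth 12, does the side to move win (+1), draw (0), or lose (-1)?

p1 X@[.OO/XX./X.O]: (0,0)[XOO/XX./X.O]+1* (1,2)[.OO/XXX/X.O]+1 (2,1)[.OO/XX./XXO]-1
p2 O@[XOO/XX./X.O] terminal -1; root [.OO/XX./X.O] d12

value(.OO/XX./X.O, X) = +1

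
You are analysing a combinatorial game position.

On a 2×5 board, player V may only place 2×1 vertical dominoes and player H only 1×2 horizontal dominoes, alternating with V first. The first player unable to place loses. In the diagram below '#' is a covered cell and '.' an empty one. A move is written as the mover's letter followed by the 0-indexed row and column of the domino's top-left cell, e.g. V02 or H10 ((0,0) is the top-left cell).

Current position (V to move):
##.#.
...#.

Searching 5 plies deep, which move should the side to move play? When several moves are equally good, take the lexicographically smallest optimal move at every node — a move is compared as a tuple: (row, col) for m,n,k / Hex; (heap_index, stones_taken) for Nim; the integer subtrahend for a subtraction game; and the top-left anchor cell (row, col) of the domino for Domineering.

V's best at [##.#./...#.]: V02

ply 1, V at ##.#./...#. | V02=+1→####./..##.*; V04=-1→##.##/...##
ply 2, H at ####./..##. | H10=-1→####./####.*
ply 3, V at ####./####. | V04=+1→#####/#####*
ply 4: #####/##### is terminal -1 (H); from ##.#./...#. depth 5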